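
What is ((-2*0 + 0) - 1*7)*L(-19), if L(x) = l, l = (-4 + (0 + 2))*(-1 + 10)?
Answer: 126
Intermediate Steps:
l = -18 (l = (-4 + 2)*9 = -2*9 = -18)
L(x) = -18
((-2*0 + 0) - 1*7)*L(-19) = ((-2*0 + 0) - 1*7)*(-18) = ((0 + 0) - 7)*(-18) = (0 - 7)*(-18) = -7*(-18) = 126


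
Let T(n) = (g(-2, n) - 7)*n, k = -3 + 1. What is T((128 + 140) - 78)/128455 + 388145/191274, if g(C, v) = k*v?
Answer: 7158957751/4914020334 ≈ 1.4568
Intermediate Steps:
k = -2
g(C, v) = -2*v
T(n) = n*(-7 - 2*n) (T(n) = (-2*n - 7)*n = (-7 - 2*n)*n = n*(-7 - 2*n))
T((128 + 140) - 78)/128455 + 388145/191274 = -((128 + 140) - 78)*(7 + 2*((128 + 140) - 78))/128455 + 388145/191274 = -(268 - 78)*(7 + 2*(268 - 78))*(1/128455) + 388145*(1/191274) = -1*190*(7 + 2*190)*(1/128455) + 388145/191274 = -1*190*(7 + 380)*(1/128455) + 388145/191274 = -1*190*387*(1/128455) + 388145/191274 = -73530*1/128455 + 388145/191274 = -14706/25691 + 388145/191274 = 7158957751/4914020334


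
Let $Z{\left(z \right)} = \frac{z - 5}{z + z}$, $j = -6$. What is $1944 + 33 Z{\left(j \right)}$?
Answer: $\frac{7897}{4} \approx 1974.3$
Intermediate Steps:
$Z{\left(z \right)} = \frac{-5 + z}{2 z}$
$1944 + 33 Z{\left(j \right)} = 1944 + 33 \frac{-5 - 6}{2 \left(-6\right)} = 1944 + 33 \cdot \frac{1}{2} \left(- \frac{1}{6}\right) \left(-11\right) = 1944 + 33 \cdot \frac{11}{12} = 1944 + \frac{121}{4} = \frac{7897}{4}$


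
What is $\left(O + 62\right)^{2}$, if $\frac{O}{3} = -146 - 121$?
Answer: $546121$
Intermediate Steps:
$O = -801$ ($O = 3 \left(-146 - 121\right) = 3 \left(-267\right) = -801$)
$\left(O + 62\right)^{2} = \left(-801 + 62\right)^{2} = \left(-739\right)^{2} = 546121$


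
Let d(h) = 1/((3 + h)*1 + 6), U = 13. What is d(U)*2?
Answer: 1/11 ≈ 0.090909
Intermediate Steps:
d(h) = 1/(9 + h) (d(h) = 1/((3 + h) + 6) = 1/(9 + h))
d(U)*2 = 2/(9 + 13) = 2/22 = (1/22)*2 = 1/11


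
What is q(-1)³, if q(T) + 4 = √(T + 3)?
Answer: -88 + 50*√2 ≈ -17.289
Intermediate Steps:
q(T) = -4 + √(3 + T) (q(T) = -4 + √(T + 3) = -4 + √(3 + T))
q(-1)³ = (-4 + √(3 - 1))³ = (-4 + √2)³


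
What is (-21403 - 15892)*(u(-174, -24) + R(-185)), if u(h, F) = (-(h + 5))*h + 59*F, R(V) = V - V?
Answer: 1149506490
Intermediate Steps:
R(V) = 0
u(h, F) = 59*F + h*(-5 - h) (u(h, F) = (-(5 + h))*h + 59*F = (-5 - h)*h + 59*F = h*(-5 - h) + 59*F = 59*F + h*(-5 - h))
(-21403 - 15892)*(u(-174, -24) + R(-185)) = (-21403 - 15892)*((-1*(-174)² - 5*(-174) + 59*(-24)) + 0) = -37295*((-1*30276 + 870 - 1416) + 0) = -37295*((-30276 + 870 - 1416) + 0) = -37295*(-30822 + 0) = -37295*(-30822) = 1149506490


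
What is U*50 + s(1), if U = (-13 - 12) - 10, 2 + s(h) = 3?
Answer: -1749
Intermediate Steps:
s(h) = 1 (s(h) = -2 + 3 = 1)
U = -35 (U = -25 - 10 = -35)
U*50 + s(1) = -35*50 + 1 = -1750 + 1 = -1749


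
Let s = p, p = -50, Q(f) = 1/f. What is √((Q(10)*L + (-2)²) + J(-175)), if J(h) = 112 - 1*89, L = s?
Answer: √22 ≈ 4.6904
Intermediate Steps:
Q(f) = 1/f
s = -50
L = -50
J(h) = 23 (J(h) = 112 - 89 = 23)
√((Q(10)*L + (-2)²) + J(-175)) = √((-50/10 + (-2)²) + 23) = √(((⅒)*(-50) + 4) + 23) = √((-5 + 4) + 23) = √(-1 + 23) = √22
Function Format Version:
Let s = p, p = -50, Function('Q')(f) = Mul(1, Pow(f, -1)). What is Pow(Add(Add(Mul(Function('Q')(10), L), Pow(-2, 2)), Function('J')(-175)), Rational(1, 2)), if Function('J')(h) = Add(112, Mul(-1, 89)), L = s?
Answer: Pow(22, Rational(1, 2)) ≈ 4.6904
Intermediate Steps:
Function('Q')(f) = Pow(f, -1)
s = -50
L = -50
Function('J')(h) = 23 (Function('J')(h) = Add(112, -89) = 23)
Pow(Add(Add(Mul(Function('Q')(10), L), Pow(-2, 2)), Function('J')(-175)), Rational(1, 2)) = Pow(Add(Add(Mul(Pow(10, -1), -50), Pow(-2, 2)), 23), Rational(1, 2)) = Pow(Add(Add(Mul(Rational(1, 10), -50), 4), 23), Rational(1, 2)) = Pow(Add(Add(-5, 4), 23), Rational(1, 2)) = Pow(Add(-1, 23), Rational(1, 2)) = Pow(22, Rational(1, 2))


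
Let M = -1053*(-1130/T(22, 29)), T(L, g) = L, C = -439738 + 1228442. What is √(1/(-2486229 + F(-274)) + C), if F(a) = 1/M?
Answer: √35217121617170506587075694486/211309930342 ≈ 888.09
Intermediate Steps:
C = 788704
M = 594945/11 (M = -1053*(-1130/22) = -1053*(-1130*1/22) = -1053/(1/(-565/11)) = -1053/(-11/565) = -1053*(-565/11) = 594945/11 ≈ 54086.)
F(a) = 11/594945 (F(a) = 1/(594945/11) = 11/594945)
√(1/(-2486229 + F(-274)) + C) = √(1/(-2486229 + 11/594945) + 788704) = √(1/(-1479169512394/594945) + 788704) = √(-594945/1479169512394 + 788704) = √(1166626911102602431/1479169512394) = √35217121617170506587075694486/211309930342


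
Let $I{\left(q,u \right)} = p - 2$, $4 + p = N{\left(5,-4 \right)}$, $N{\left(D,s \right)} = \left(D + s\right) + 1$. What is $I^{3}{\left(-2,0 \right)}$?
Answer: $-64$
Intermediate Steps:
$N{\left(D,s \right)} = 1 + D + s$
$p = -2$ ($p = -4 + \left(1 + 5 - 4\right) = -4 + 2 = -2$)
$I{\left(q,u \right)} = -4$ ($I{\left(q,u \right)} = -2 - 2 = -4$)
$I^{3}{\left(-2,0 \right)} = \left(-4\right)^{3} = -64$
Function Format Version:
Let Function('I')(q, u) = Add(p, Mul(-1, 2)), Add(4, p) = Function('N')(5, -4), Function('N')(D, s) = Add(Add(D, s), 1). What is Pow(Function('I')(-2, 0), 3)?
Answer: -64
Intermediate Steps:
Function('N')(D, s) = Add(1, D, s)
p = -2 (p = Add(-4, Add(1, 5, -4)) = Add(-4, 2) = -2)
Function('I')(q, u) = -4 (Function('I')(q, u) = Add(-2, Mul(-1, 2)) = Add(-2, -2) = -4)
Pow(Function('I')(-2, 0), 3) = Pow(-4, 3) = -64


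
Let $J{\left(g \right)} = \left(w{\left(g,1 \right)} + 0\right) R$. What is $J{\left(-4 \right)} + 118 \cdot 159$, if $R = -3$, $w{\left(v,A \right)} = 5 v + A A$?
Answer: $18819$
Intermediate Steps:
$w{\left(v,A \right)} = A^{2} + 5 v$ ($w{\left(v,A \right)} = 5 v + A^{2} = A^{2} + 5 v$)
$J{\left(g \right)} = -3 - 15 g$ ($J{\left(g \right)} = \left(\left(1^{2} + 5 g\right) + 0\right) \left(-3\right) = \left(\left(1 + 5 g\right) + 0\right) \left(-3\right) = \left(1 + 5 g\right) \left(-3\right) = -3 - 15 g$)
$J{\left(-4 \right)} + 118 \cdot 159 = \left(-3 - -60\right) + 118 \cdot 159 = \left(-3 + 60\right) + 18762 = 57 + 18762 = 18819$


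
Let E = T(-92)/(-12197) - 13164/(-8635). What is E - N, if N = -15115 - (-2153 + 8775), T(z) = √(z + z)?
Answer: 187712159/8635 - 2*I*√46/12197 ≈ 21739.0 - 0.0011121*I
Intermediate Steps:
T(z) = √2*√z (T(z) = √(2*z) = √2*√z)
N = -21737 (N = -15115 - 1*6622 = -15115 - 6622 = -21737)
E = 13164/8635 - 2*I*√46/12197 (E = (√2*√(-92))/(-12197) - 13164/(-8635) = (√2*(2*I*√23))*(-1/12197) - 13164*(-1/8635) = (2*I*√46)*(-1/12197) + 13164/8635 = -2*I*√46/12197 + 13164/8635 = 13164/8635 - 2*I*√46/12197 ≈ 1.5245 - 0.0011121*I)
E - N = (13164/8635 - 2*I*√46/12197) - 1*(-21737) = (13164/8635 - 2*I*√46/12197) + 21737 = 187712159/8635 - 2*I*√46/12197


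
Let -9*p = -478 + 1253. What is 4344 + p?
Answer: 38321/9 ≈ 4257.9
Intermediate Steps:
p = -775/9 (p = -(-478 + 1253)/9 = -⅑*775 = -775/9 ≈ -86.111)
4344 + p = 4344 - 775/9 = 38321/9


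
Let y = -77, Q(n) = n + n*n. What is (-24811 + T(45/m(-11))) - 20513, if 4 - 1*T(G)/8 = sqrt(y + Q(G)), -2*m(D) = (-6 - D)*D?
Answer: -45292 - 8*I*sqrt(8795)/11 ≈ -45292.0 - 68.205*I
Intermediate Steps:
Q(n) = n + n**2
m(D) = -D*(-6 - D)/2 (m(D) = -(-6 - D)*D/2 = -D*(-6 - D)/2)
T(G) = 32 - 8*sqrt(-77 + G*(1 + G))
(-24811 + T(45/m(-11))) - 20513 = (-24811 + (32 - 8*sqrt(-77 + (45/(((1/2)*(-11)*(6 - 11))))*(1 + 45/(((1/2)*(-11)*(6 - 11))))))) - 20513 = (-24811 + (32 - 8*sqrt(-77 + (45/(((1/2)*(-11)*(-5))))*(1 + 45/(((1/2)*(-11)*(-5))))))) - 20513 = (-24811 + (32 - 8*sqrt(-77 + (45/(55/2))*(1 + 45/(55/2))))) - 20513 = (-24811 + (32 - 8*sqrt(-77 + (45*(2/55))*(1 + 45*(2/55))))) - 20513 = (-24811 + (32 - 8*sqrt(-77 + 18*(1 + 18/11)/11))) - 20513 = (-24811 + (32 - 8*sqrt(-77 + (18/11)*(29/11)))) - 20513 = (-24811 + (32 - 8*sqrt(-77 + 522/121))) - 20513 = (-24811 + (32 - 8*I*sqrt(8795)/11)) - 20513 = (-24779 - 8*I*sqrt(8795)/11) - 20513 = -45292 - 8*I*sqrt(8795)/11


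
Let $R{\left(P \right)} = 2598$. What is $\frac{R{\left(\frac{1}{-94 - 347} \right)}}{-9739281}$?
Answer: $- \frac{866}{3246427} \approx -0.00026675$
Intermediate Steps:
$\frac{R{\left(\frac{1}{-94 - 347} \right)}}{-9739281} = \frac{2598}{-9739281} = 2598 \left(- \frac{1}{9739281}\right) = - \frac{866}{3246427}$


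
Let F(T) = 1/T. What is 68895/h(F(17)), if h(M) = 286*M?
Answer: 1171215/286 ≈ 4095.2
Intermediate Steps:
68895/h(F(17)) = 68895/((286/17)) = 68895/((286*(1/17))) = 68895/(286/17) = 68895*(17/286) = 1171215/286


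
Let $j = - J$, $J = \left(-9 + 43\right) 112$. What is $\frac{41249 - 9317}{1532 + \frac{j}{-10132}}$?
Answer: $\frac{396489}{19027} \approx 20.838$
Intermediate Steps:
$J = 3808$ ($J = 34 \cdot 112 = 3808$)
$j = -3808$ ($j = \left(-1\right) 3808 = -3808$)
$\frac{41249 - 9317}{1532 + \frac{j}{-10132}} = \frac{41249 - 9317}{1532 - \frac{3808}{-10132}} = \frac{31932}{1532 - - \frac{56}{149}} = \frac{31932}{1532 + \frac{56}{149}} = \frac{31932}{\frac{228324}{149}} = 31932 \cdot \frac{149}{228324} = \frac{396489}{19027}$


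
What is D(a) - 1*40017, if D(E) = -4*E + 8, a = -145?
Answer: -39429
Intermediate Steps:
D(E) = 8 - 4*E
D(a) - 1*40017 = (8 - 4*(-145)) - 1*40017 = (8 + 580) - 40017 = 588 - 40017 = -39429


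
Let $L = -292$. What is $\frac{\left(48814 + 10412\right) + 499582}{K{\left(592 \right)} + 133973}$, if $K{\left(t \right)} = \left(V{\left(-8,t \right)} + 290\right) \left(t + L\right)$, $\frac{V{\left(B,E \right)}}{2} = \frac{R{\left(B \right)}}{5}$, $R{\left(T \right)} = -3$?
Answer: $\frac{558808}{220613} \approx 2.533$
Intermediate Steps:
$V{\left(B,E \right)} = - \frac{6}{5}$ ($V{\left(B,E \right)} = 2 \left(- \frac{3}{5}\right) = - \frac{6}{5}$)
$K{\left(t \right)} = - \frac{421648}{5} + \frac{1444 t}{5}$ ($K{\left(t \right)} = \left(- \frac{6}{5} + 290\right) \left(t - 292\right) = \frac{1444 \left(-292 + t\right)}{5} = - \frac{421648}{5} + \frac{1444 t}{5}$)
$\frac{\left(48814 + 10412\right) + 499582}{K{\left(592 \right)} + 133973} = \frac{\left(48814 + 10412\right) + 499582}{\left(- \frac{421648}{5} + \frac{1444}{5} \cdot 592\right) + 133973} = \frac{59226 + 499582}{\left(- \frac{421648}{5} + \frac{854848}{5}\right) + 133973} = \frac{558808}{86640 + 133973} = \frac{558808}{220613}$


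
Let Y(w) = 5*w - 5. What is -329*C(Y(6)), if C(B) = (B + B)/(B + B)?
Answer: -329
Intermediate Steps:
Y(w) = -5 + 5*w
C(B) = 1 (C(B) = (2*B)/((2*B)) = (2*B)*(1/(2*B)) = 1)
-329*C(Y(6)) = -329*1 = -329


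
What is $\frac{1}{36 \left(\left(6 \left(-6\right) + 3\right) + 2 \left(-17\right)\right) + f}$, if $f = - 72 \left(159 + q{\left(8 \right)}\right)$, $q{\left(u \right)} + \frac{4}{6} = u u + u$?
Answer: $- \frac{1}{18996} \approx -5.2643 \cdot 10^{-5}$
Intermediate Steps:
$q{\left(u \right)} = - \frac{2}{3} + u + u^{2}$ ($q{\left(u \right)} = - \frac{2}{3} + \left(u u + u\right) = - \frac{2}{3} + \left(u^{2} + u\right) = - \frac{2}{3} + \left(u + u^{2}\right) = - \frac{2}{3} + u + u^{2}$)
$f = -16584$ ($f = - 72 \left(159 + \left(- \frac{2}{3} + 8 + 8^{2}\right)\right) = - 72 \left(159 + \left(- \frac{2}{3} + 8 + 64\right)\right) = - 72 \left(159 + \frac{214}{3}\right) = \left(-72\right) \frac{691}{3} = -16584$)
$\frac{1}{36 \left(\left(6 \left(-6\right) + 3\right) + 2 \left(-17\right)\right) + f} = \frac{1}{36 \left(\left(6 \left(-6\right) + 3\right) + 2 \left(-17\right)\right) - 16584} = \frac{1}{36 \left(\left(-36 + 3\right) - 34\right) - 16584} = \frac{1}{36 \left(-33 - 34\right) - 16584} = \frac{1}{36 \left(-67\right) - 16584} = \frac{1}{-2412 - 16584} = \frac{1}{-18996} = - \frac{1}{18996}$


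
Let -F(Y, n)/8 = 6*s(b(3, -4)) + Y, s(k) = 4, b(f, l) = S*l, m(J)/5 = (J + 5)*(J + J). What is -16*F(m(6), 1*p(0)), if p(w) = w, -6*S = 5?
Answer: 87552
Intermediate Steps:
S = -⅚ (S = -⅙*5 = -⅚ ≈ -0.83333)
m(J) = 10*J*(5 + J) (m(J) = 5*((J + 5)*(J + J)) = 5*((5 + J)*(2*J)) = 5*(2*J*(5 + J)) = 10*J*(5 + J))
b(f, l) = -5*l/6
F(Y, n) = -192 - 8*Y (F(Y, n) = -8*(6*4 + Y) = -8*(24 + Y) = -192 - 8*Y)
-16*F(m(6), 1*p(0)) = -16*(-192 - 80*6*(5 + 6)) = -16*(-192 - 80*6*11) = -16*(-192 - 8*660) = -16*(-192 - 5280) = -16*(-5472) = 87552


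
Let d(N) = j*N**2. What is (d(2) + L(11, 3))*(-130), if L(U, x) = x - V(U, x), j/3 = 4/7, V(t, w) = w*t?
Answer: 21060/7 ≈ 3008.6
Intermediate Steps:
V(t, w) = t*w
j = 12/7 (j = 3*(4/7) = 12/7 ≈ 1.7143)
L(U, x) = x - U*x
d(N) = 12*N**2/7
(d(2) + L(11, 3))*(-130) = ((12/7)*2**2 + 3*(1 - 1*11))*(-130) = ((12/7)*4 + 3*(1 - 11))*(-130) = (48/7 + 3*(-10))*(-130) = (48/7 - 30)*(-130) = -162/7*(-130) = 21060/7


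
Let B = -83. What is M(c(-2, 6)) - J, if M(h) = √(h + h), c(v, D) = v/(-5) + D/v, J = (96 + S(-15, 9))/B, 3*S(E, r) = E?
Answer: 91/83 + I*√130/5 ≈ 1.0964 + 2.2803*I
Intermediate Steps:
S(E, r) = E/3
J = -91/83 (J = (96 + (⅓)*(-15))/(-83) = (96 - 5)*(-1/83) = 91*(-1/83) = -91/83 ≈ -1.0964)
c(v, D) = -v/5 + D/v (c(v, D) = v*(-⅕) + D/v = -v/5 + D/v)
M(h) = √2*√h (M(h) = √(2*h) = √2*√h)
M(c(-2, 6)) - J = √2*√(-⅕*(-2) + 6/(-2)) - 1*(-91/83) = √2*√(⅖ + 6*(-½)) + 91/83 = √2*√(⅖ - 3) + 91/83 = √2*√(-13/5) + 91/83 = √2*(I*√65/5) + 91/83 = I*√130/5 + 91/83 = 91/83 + I*√130/5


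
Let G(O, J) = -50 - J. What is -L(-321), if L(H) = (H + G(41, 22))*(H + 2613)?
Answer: 900756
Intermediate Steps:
L(H) = (-72 + H)*(2613 + H) (L(H) = (H + (-50 - 1*22))*(H + 2613) = (H + (-50 - 22))*(2613 + H) = (H - 72)*(2613 + H) = (-72 + H)*(2613 + H))
-L(-321) = -(-188136 + (-321)² + 2541*(-321)) = -(-188136 + 103041 - 815661) = -1*(-900756) = 900756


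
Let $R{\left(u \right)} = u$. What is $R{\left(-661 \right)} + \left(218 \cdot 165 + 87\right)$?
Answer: $35396$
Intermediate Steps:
$R{\left(-661 \right)} + \left(218 \cdot 165 + 87\right) = -661 + \left(218 \cdot 165 + 87\right) = -661 + \left(35970 + 87\right) = -661 + 36057 = 35396$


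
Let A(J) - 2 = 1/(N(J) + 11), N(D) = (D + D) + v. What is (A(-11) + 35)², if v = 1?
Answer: 136161/100 ≈ 1361.6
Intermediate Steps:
N(D) = 1 + 2*D (N(D) = (D + D) + 1 = 2*D + 1 = 1 + 2*D)
A(J) = 2 + 1/(12 + 2*J) (A(J) = 2 + 1/((1 + 2*J) + 11) = 2 + 1/(12 + 2*J))
(A(-11) + 35)² = ((25 + 4*(-11))/(2*(6 - 11)) + 35)² = ((½)*(25 - 44)/(-5) + 35)² = ((½)*(-⅕)*(-19) + 35)² = (19/10 + 35)² = (369/10)² = 136161/100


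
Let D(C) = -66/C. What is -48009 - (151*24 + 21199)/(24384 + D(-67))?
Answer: -78438479287/1633794 ≈ -48010.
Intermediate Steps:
-48009 - (151*24 + 21199)/(24384 + D(-67)) = -48009 - (151*24 + 21199)/(24384 - 66/(-67)) = -48009 - (3624 + 21199)/(24384 - 66*(-1/67)) = -48009 - 24823/(24384 + 66/67) = -48009 - 24823/1633794/67 = -48009 - 24823*67/1633794 = -48009 - 1*1663141/1633794 = -48009 - 1663141/1633794 = -78438479287/1633794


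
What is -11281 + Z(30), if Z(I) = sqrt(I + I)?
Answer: -11281 + 2*sqrt(15) ≈ -11273.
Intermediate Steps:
Z(I) = sqrt(2)*sqrt(I) (Z(I) = sqrt(2*I) = sqrt(2)*sqrt(I))
-11281 + Z(30) = -11281 + sqrt(2)*sqrt(30) = -11281 + 2*sqrt(15)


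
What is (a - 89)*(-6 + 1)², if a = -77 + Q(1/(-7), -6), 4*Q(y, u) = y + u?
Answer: -117275/28 ≈ -4188.4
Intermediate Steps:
Q(y, u) = u/4 + y/4 (Q(y, u) = (y + u)/4 = (u + y)/4 = u/4 + y/4)
a = -2199/28 (a = -77 + ((¼)*(-6) + (¼)/(-7)) = -77 + (-3/2 + (¼)*(-⅐)) = -77 + (-3/2 - 1/28) = -77 - 43/28 = -2199/28 ≈ -78.536)
(a - 89)*(-6 + 1)² = (-2199/28 - 89)*(-6 + 1)² = -4691/28*(-5)² = -4691/28*25 = -117275/28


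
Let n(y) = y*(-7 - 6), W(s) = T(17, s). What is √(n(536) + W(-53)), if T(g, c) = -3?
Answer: I*√6971 ≈ 83.493*I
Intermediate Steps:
W(s) = -3
n(y) = -13*y (n(y) = y*(-13) = -13*y)
√(n(536) + W(-53)) = √(-13*536 - 3) = √(-6968 - 3) = √(-6971) = I*√6971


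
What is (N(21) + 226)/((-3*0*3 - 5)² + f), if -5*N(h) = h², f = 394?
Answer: 689/2095 ≈ 0.32888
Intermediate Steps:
N(h) = -h²/5
(N(21) + 226)/((-3*0*3 - 5)² + f) = (-⅕*21² + 226)/((-3*0*3 - 5)² + 394) = (-⅕*441 + 226)/((0*3 - 5)² + 394) = (-441/5 + 226)/((0 - 5)² + 394) = 689/(5*((-5)² + 394)) = 689/(5*(25 + 394)) = (689/5)/419 = (689/5)*(1/419) = 689/2095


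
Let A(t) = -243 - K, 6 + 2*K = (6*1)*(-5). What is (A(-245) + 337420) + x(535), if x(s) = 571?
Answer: 337766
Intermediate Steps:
K = -18 (K = -3 + ((6*1)*(-5))/2 = -3 + (6*(-5))/2 = -3 + (½)*(-30) = -3 - 15 = -18)
A(t) = -225 (A(t) = -243 - 1*(-18) = -243 + 18 = -225)
(A(-245) + 337420) + x(535) = (-225 + 337420) + 571 = 337195 + 571 = 337766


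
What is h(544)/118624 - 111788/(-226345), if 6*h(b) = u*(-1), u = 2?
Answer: 39781992791/80549847840 ≈ 0.49388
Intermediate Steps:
h(b) = -⅓ (h(b) = (2*(-1))/6 = (⅙)*(-2) = -⅓)
h(544)/118624 - 111788/(-226345) = -⅓/118624 - 111788/(-226345) = -⅓*1/118624 - 111788*(-1/226345) = -1/355872 + 111788/226345 = 39781992791/80549847840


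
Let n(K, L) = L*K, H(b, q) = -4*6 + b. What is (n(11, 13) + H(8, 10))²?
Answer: 16129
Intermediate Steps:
H(b, q) = -24 + b
n(K, L) = K*L
(n(11, 13) + H(8, 10))² = (11*13 + (-24 + 8))² = (143 - 16)² = 127² = 16129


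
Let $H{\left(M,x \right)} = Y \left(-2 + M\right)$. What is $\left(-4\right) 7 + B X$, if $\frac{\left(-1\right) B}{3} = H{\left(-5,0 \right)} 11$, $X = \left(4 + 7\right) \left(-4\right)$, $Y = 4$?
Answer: $-40684$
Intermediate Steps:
$H{\left(M,x \right)} = -8 + 4 M$ ($H{\left(M,x \right)} = 4 \left(-2 + M\right) = -8 + 4 M$)
$X = -44$ ($X = 11 \left(-4\right) = -44$)
$B = 924$ ($B = - 3 \left(-8 + 4 \left(-5\right)\right) 11 = - 3 \left(-8 - 20\right) 11 = - 3 \left(\left(-28\right) 11\right) = \left(-3\right) \left(-308\right) = 924$)
$\left(-4\right) 7 + B X = \left(-4\right) 7 + 924 \left(-44\right) = -28 - 40656 = -40684$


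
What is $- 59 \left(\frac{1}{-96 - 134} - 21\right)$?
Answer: $\frac{285029}{230} \approx 1239.3$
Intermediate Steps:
$- 59 \left(\frac{1}{-96 - 134} - 21\right) = - 59 \left(\frac{1}{-230} - 21\right) = - 59 \left(- \frac{1}{230} - 21\right) = \left(-59\right) \left(- \frac{4831}{230}\right) = \frac{285029}{230}$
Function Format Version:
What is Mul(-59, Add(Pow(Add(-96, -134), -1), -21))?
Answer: Rational(285029, 230) ≈ 1239.3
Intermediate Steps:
Mul(-59, Add(Pow(Add(-96, -134), -1), -21)) = Mul(-59, Add(Pow(-230, -1), -21)) = Mul(-59, Add(Rational(-1, 230), -21)) = Mul(-59, Rational(-4831, 230)) = Rational(285029, 230)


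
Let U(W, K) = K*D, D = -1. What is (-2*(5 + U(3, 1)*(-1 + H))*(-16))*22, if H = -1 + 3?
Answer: 2816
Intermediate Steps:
H = 2
U(W, K) = -K (U(W, K) = K*(-1) = -K)
(-2*(5 + U(3, 1)*(-1 + H))*(-16))*22 = (-2*(5 + (-1*1)*(-1 + 2))*(-16))*22 = (-2*(5 - 1*1)*(-16))*22 = (-2*(5 - 1)*(-16))*22 = (-2*4*(-16))*22 = -8*(-16)*22 = 128*22 = 2816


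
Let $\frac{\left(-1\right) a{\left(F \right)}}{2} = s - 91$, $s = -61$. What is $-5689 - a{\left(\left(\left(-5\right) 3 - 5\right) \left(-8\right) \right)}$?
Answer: $-5993$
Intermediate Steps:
$a{\left(F \right)} = 304$ ($a{\left(F \right)} = - 2 \left(-61 - 91\right) = \left(-2\right) \left(-152\right) = 304$)
$-5689 - a{\left(\left(\left(-5\right) 3 - 5\right) \left(-8\right) \right)} = -5689 - 304 = -5993$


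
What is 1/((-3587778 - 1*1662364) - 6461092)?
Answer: -1/11711234 ≈ -8.5388e-8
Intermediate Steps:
1/((-3587778 - 1*1662364) - 6461092) = 1/((-3587778 - 1662364) - 6461092) = 1/(-5250142 - 6461092) = 1/(-11711234) = -1/11711234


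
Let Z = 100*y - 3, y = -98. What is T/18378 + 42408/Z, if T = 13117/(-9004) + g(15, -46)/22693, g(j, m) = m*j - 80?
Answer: -1608593784950689/371834304916952 ≈ -4.3261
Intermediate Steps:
g(j, m) = -80 + j*m (g(j, m) = j*m - 80 = -80 + j*m)
T = -27690651/18575252 (T = 13117/(-9004) + (-80 + 15*(-46))/22693 = 13117*(-1/9004) + (-80 - 690)*(1/22693) = -13117/9004 - 770*1/22693 = -13117/9004 - 70/2063 = -27690651/18575252 ≈ -1.4907)
Z = -9803 (Z = 100*(-98) - 3 = -9800 - 3 = -9803)
T/18378 + 42408/Z = -27690651/18575252/18378 + 42408/(-9803) = -27690651/18575252*1/18378 + 42408*(-1/9803) = -3076739/37930664584 - 42408/9803 = -1608593784950689/371834304916952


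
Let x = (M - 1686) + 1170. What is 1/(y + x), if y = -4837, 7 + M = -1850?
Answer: -1/7210 ≈ -0.00013870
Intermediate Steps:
M = -1857 (M = -7 - 1850 = -1857)
x = -2373 (x = (-1857 - 1686) + 1170 = -3543 + 1170 = -2373)
1/(y + x) = 1/(-4837 - 2373) = 1/(-7210) = -1/7210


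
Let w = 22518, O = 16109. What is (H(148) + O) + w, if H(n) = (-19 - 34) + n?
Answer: 38722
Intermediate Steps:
H(n) = -53 + n
(H(148) + O) + w = ((-53 + 148) + 16109) + 22518 = (95 + 16109) + 22518 = 16204 + 22518 = 38722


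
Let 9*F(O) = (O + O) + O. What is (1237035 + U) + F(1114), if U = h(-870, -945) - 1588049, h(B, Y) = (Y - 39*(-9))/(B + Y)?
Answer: -57855986/165 ≈ -3.5064e+5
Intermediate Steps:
F(O) = O/3 (F(O) = ((O + O) + O)/9 = (2*O + O)/9 = (3*O)/9 = O/3)
h(B, Y) = (351 + Y)/(B + Y) (h(B, Y) = (Y + 351)/(B + Y) = (351 + Y)/(B + Y))
U = -87342677/55 (U = (351 - 945)/(-870 - 945) - 1588049 = -594/(-1815) - 1588049 = -1/1815*(-594) - 1588049 = 18/55 - 1588049 = -87342677/55 ≈ -1.5880e+6)
(1237035 + U) + F(1114) = (1237035 - 87342677/55) + (⅓)*1114 = -19305752/55 + 1114/3 = -57855986/165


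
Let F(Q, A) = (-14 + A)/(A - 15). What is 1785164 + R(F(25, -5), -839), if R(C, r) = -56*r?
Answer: 1832148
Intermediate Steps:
F(Q, A) = (-14 + A)/(-15 + A)
1785164 + R(F(25, -5), -839) = 1785164 - 56*(-839) = 1785164 + 46984 = 1832148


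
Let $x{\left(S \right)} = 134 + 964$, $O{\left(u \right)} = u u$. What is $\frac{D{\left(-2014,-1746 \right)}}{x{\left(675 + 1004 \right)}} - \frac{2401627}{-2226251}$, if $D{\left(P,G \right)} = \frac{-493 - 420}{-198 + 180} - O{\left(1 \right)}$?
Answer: $\frac{49458250673}{43999624764} \approx 1.1241$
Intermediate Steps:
$O{\left(u \right)} = u^{2}$
$x{\left(S \right)} = 1098$
$D{\left(P,G \right)} = \frac{895}{18}$ ($D{\left(P,G \right)} = \frac{-493 - 420}{-198 + 180} - 1^{2} = - \frac{913}{-18} - 1 = \left(-913\right) \left(- \frac{1}{18}\right) - 1 = \frac{913}{18} - 1 = \frac{895}{18}$)
$\frac{D{\left(-2014,-1746 \right)}}{x{\left(675 + 1004 \right)}} - \frac{2401627}{-2226251} = \frac{895}{18 \cdot 1098} - \frac{2401627}{-2226251} = \frac{895}{18} \cdot \frac{1}{1098} - - \frac{2401627}{2226251} = \frac{895}{19764} + \frac{2401627}{2226251} = \frac{49458250673}{43999624764}$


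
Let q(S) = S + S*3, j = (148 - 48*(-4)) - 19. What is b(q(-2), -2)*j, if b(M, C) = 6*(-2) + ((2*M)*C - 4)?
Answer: 5136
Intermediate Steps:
j = 321 (j = (148 + 192) - 19 = 340 - 19 = 321)
q(S) = 4*S (q(S) = S + 3*S = 4*S)
b(M, C) = -16 + 2*C*M (b(M, C) = -12 + (2*C*M - 4) = -12 + (-4 + 2*C*M) = -16 + 2*C*M)
b(q(-2), -2)*j = (-16 + 2*(-2)*(4*(-2)))*321 = (-16 + 2*(-2)*(-8))*321 = (-16 + 32)*321 = 16*321 = 5136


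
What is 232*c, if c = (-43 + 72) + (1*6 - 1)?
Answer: 7888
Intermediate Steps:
c = 34 (c = 29 + (6 - 1) = 29 + 5 = 34)
232*c = 232*34 = 7888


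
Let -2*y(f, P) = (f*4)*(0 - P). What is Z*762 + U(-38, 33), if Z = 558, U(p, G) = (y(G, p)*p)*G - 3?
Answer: 3570225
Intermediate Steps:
y(f, P) = 2*P*f (y(f, P) = -f*4*(0 - P)/2 = -4*f*(-P)/2 = -(-2)*P*f = 2*P*f)
U(p, G) = -3 + 2*G²*p² (U(p, G) = ((2*p*G)*p)*G - 3 = ((2*G*p)*p)*G - 3 = (2*G*p²)*G - 3 = 2*G²*p² - 3 = -3 + 2*G²*p²)
Z*762 + U(-38, 33) = 558*762 + (-3 + 2*33²*(-38)²) = 425196 + (-3 + 2*1089*1444) = 425196 + (-3 + 3145032) = 425196 + 3145029 = 3570225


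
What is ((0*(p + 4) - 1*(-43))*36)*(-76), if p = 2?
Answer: -117648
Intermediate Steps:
((0*(p + 4) - 1*(-43))*36)*(-76) = ((0*(2 + 4) - 1*(-43))*36)*(-76) = ((0*6 + 43)*36)*(-76) = ((0 + 43)*36)*(-76) = (43*36)*(-76) = 1548*(-76) = -117648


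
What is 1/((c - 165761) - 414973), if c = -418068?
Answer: -1/998802 ≈ -1.0012e-6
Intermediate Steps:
1/((c - 165761) - 414973) = 1/((-418068 - 165761) - 414973) = 1/(-583829 - 414973) = 1/(-998802) = -1/998802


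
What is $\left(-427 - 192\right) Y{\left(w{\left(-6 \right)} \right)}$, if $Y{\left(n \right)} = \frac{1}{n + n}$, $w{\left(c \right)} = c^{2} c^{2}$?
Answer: $- \frac{619}{2592} \approx -0.23881$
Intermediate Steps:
$w{\left(c \right)} = c^{4}$
$Y{\left(n \right)} = \frac{1}{2 n}$
$\left(-427 - 192\right) Y{\left(w{\left(-6 \right)} \right)} = \left(-427 - 192\right) \frac{1}{2 \left(-6\right)^{4}} = - 619 \frac{1}{2 \cdot 1296} = - 619 \cdot \frac{1}{2} \cdot \frac{1}{1296} = \left(-619\right) \frac{1}{2592} = - \frac{619}{2592}$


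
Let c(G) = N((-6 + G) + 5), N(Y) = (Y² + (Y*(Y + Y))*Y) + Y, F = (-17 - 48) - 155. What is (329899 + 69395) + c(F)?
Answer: -21139808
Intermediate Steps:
F = -220 (F = -65 - 155 = -220)
N(Y) = Y + Y² + 2*Y³ (N(Y) = (Y² + (Y*(2*Y))*Y) + Y = (Y² + (2*Y²)*Y) + Y = (Y² + 2*Y³) + Y = Y + Y² + 2*Y³)
c(G) = (-1 + G)*(G + 2*(-1 + G)²) (c(G) = ((-6 + G) + 5)*(1 + ((-6 + G) + 5) + 2*((-6 + G) + 5)²) = (-1 + G)*(1 + (-1 + G) + 2*(-1 + G)²) = (-1 + G)*(G + 2*(-1 + G)²))
(329899 + 69395) + c(F) = (329899 + 69395) + (-1 - 220)*(-220 + 2*(-1 - 220)²) = 399294 - 221*(-220 + 2*(-221)²) = 399294 - 221*(-220 + 2*48841) = 399294 - 221*(-220 + 97682) = 399294 - 221*97462 = 399294 - 21539102 = -21139808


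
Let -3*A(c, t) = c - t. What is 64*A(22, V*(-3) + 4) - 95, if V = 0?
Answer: -479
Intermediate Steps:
A(c, t) = -c/3 + t/3 (A(c, t) = -(c - t)/3 = -c/3 + t/3)
64*A(22, V*(-3) + 4) - 95 = 64*(-⅓*22 + (0*(-3) + 4)/3) - 95 = 64*(-22/3 + (0 + 4)/3) - 95 = 64*(-22/3 + (⅓)*4) - 95 = 64*(-22/3 + 4/3) - 95 = 64*(-6) - 95 = -384 - 95 = -479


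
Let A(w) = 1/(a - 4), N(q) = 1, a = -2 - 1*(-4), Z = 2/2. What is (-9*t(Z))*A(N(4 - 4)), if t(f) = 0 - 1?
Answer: -9/2 ≈ -4.5000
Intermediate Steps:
Z = 1 (Z = 2*(1/2) = 1)
a = 2 (a = -2 + 4 = 2)
A(w) = -1/2 (A(w) = 1/(2 - 4) = 1/(-2) = -1/2)
t(f) = -1
(-9*t(Z))*A(N(4 - 4)) = -9*(-1)*(-1/2) = 9*(-1/2) = -9/2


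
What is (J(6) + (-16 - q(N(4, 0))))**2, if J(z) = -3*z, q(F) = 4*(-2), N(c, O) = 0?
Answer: 676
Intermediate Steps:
q(F) = -8
(J(6) + (-16 - q(N(4, 0))))**2 = (-3*6 + (-16 - 1*(-8)))**2 = (-18 + (-16 + 8))**2 = (-18 - 8)**2 = (-26)**2 = 676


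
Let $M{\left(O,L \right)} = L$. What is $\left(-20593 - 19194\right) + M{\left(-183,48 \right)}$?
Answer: $-39739$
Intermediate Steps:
$\left(-20593 - 19194\right) + M{\left(-183,48 \right)} = \left(-20593 - 19194\right) + 48 = -39787 + 48 = -39739$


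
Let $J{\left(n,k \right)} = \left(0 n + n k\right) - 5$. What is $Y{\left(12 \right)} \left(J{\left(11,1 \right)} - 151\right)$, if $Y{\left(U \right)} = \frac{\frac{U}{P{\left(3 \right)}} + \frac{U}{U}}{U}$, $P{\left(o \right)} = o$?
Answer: $- \frac{725}{12} \approx -60.417$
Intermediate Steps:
$J{\left(n,k \right)} = -5 + k n$ ($J{\left(n,k \right)} = \left(0 + k n\right) - 5 = k n - 5 = -5 + k n$)
$Y{\left(U \right)} = \frac{1 + \frac{U}{3}}{U}$ ($Y{\left(U \right)} = \frac{\frac{U}{3} + \frac{U}{U}}{U} = \frac{U \frac{1}{3} + 1}{U} = \frac{\frac{U}{3} + 1}{U} = \frac{1 + \frac{U}{3}}{U}$)
$Y{\left(12 \right)} \left(J{\left(11,1 \right)} - 151\right) = \frac{3 + 12}{3 \cdot 12} \left(\left(-5 + 1 \cdot 11\right) - 151\right) = \frac{1}{3} \cdot \frac{1}{12} \cdot 15 \left(\left(-5 + 11\right) - 151\right) = \frac{5 \left(6 - 151\right)}{12} = \frac{5}{12} \left(-145\right) = - \frac{725}{12}$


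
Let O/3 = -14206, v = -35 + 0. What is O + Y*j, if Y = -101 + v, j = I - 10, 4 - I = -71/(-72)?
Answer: -375011/9 ≈ -41668.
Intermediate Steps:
I = 217/72 (I = 4 - (-71)/(-72) = 4 - (-71)*(-1)/72 = 4 - 1*71/72 = 4 - 71/72 = 217/72 ≈ 3.0139)
j = -503/72 (j = 217/72 - 10 = -503/72 ≈ -6.9861)
v = -35
O = -42618 (O = 3*(-14206) = -42618)
Y = -136 (Y = -101 - 35 = -136)
O + Y*j = -42618 - 136*(-503/72) = -42618 + 8551/9 = -375011/9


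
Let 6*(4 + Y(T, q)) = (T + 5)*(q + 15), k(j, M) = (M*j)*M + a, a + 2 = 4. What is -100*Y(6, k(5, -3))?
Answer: -32900/3 ≈ -10967.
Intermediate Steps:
a = 2 (a = -2 + 4 = 2)
k(j, M) = 2 + j*M² (k(j, M) = (M*j)*M + 2 = j*M² + 2 = 2 + j*M²)
Y(T, q) = -4 + (5 + T)*(15 + q)/6 (Y(T, q) = -4 + ((T + 5)*(q + 15))/6 = -4 + ((5 + T)*(15 + q))/6 = -4 + (5 + T)*(15 + q)/6)
-100*Y(6, k(5, -3)) = -100*(17/2 + (5/2)*6 + 5*(2 + 5*(-3)²)/6 + (⅙)*6*(2 + 5*(-3)²)) = -100*(17/2 + 15 + 5*(2 + 5*9)/6 + (⅙)*6*(2 + 5*9)) = -100*(17/2 + 15 + 5*(2 + 45)/6 + (⅙)*6*(2 + 45)) = -100*(17/2 + 15 + (⅚)*47 + (⅙)*6*47) = -100*(17/2 + 15 + 235/6 + 47) = -100*329/3 = -32900/3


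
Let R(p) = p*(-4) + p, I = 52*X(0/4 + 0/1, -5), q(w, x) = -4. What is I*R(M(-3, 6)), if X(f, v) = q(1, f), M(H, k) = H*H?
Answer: 5616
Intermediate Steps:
M(H, k) = H**2
X(f, v) = -4
I = -208 (I = 52*(-4) = -208)
R(p) = -3*p (R(p) = -4*p + p = -3*p)
I*R(M(-3, 6)) = -(-624)*(-3)**2 = -(-624)*9 = -208*(-27) = 5616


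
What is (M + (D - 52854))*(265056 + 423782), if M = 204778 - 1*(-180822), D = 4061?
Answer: 232005460266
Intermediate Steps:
M = 385600 (M = 204778 + 180822 = 385600)
(M + (D - 52854))*(265056 + 423782) = (385600 + (4061 - 52854))*(265056 + 423782) = (385600 - 48793)*688838 = 336807*688838 = 232005460266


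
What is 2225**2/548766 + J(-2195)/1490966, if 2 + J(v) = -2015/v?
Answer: 810088122358100/89796511413171 ≈ 9.0214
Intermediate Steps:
J(v) = -2 - 2015/v
2225**2/548766 + J(-2195)/1490966 = 2225**2/548766 + (-2 - 2015/(-2195))/1490966 = 4950625*(1/548766) + (-2 - 2015*(-1/2195))*(1/1490966) = 4950625/548766 + (-2 + 403/439)*(1/1490966) = 4950625/548766 - 475/439*1/1490966 = 4950625/548766 - 475/654534074 = 810088122358100/89796511413171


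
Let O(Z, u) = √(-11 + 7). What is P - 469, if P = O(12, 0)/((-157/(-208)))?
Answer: -469 + 416*I/157 ≈ -469.0 + 2.6497*I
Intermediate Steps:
O(Z, u) = 2*I (O(Z, u) = √(-4) = 2*I)
P = 416*I/157 (P = (2*I)/((-157/(-208))) = (2*I)/((-157*(-1/208))) = (2*I)/(157/208) = (2*I)*(208/157) = 416*I/157 ≈ 2.6497*I)
P - 469 = 416*I/157 - 469 = -469 + 416*I/157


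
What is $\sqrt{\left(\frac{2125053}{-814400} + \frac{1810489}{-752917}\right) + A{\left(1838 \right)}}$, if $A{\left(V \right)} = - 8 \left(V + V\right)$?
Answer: $\frac{i \sqrt{6911770080657437367023553}}{15329390120} \approx 171.5 i$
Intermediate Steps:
$A{\left(V \right)} = - 16 V$ ($A{\left(V \right)} = - 8 \cdot 2 V = - 16 V$)
$\sqrt{\left(\frac{2125053}{-814400} + \frac{1810489}{-752917}\right) + A{\left(1838 \right)}} = \sqrt{\left(\frac{2125053}{-814400} + \frac{1810489}{-752917}\right) - 29408} = \sqrt{\left(2125053 \left(- \frac{1}{814400}\right) + 1810489 \left(- \frac{1}{752917}\right)\right) - 29408} = \sqrt{\left(- \frac{2125053}{814400} - \frac{1810489}{752917}\right) - 29408} = \sqrt{- \frac{3074450771201}{613175604800} - 29408} = \sqrt{- \frac{18035342636729601}{613175604800}} = \frac{i \sqrt{6911770080657437367023553}}{15329390120}$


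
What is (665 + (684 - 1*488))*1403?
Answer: 1207983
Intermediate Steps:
(665 + (684 - 1*488))*1403 = (665 + (684 - 488))*1403 = (665 + 196)*1403 = 861*1403 = 1207983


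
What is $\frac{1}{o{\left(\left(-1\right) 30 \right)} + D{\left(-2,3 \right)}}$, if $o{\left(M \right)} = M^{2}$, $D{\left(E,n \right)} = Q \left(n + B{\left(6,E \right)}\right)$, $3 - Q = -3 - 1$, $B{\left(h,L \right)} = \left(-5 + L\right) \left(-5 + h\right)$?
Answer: $\frac{1}{872} \approx 0.0011468$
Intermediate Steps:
$Q = 7$ ($Q = 3 - \left(-3 - 1\right) = 3 - -4 = 3 + 4 = 7$)
$D{\left(E,n \right)} = -35 + 7 E + 7 n$ ($D{\left(E,n \right)} = 7 \left(n + \left(25 - 5 E - 30 + E 6\right)\right) = 7 \left(n + \left(25 - 5 E - 30 + 6 E\right)\right) = 7 \left(n + \left(-5 + E\right)\right) = 7 \left(-5 + E + n\right) = -35 + 7 E + 7 n$)
$\frac{1}{o{\left(\left(-1\right) 30 \right)} + D{\left(-2,3 \right)}} = \frac{1}{\left(\left(-1\right) 30\right)^{2} + \left(-35 + 7 \left(-2\right) + 7 \cdot 3\right)} = \frac{1}{\left(-30\right)^{2} - 28} = \frac{1}{900 - 28} = \frac{1}{872}$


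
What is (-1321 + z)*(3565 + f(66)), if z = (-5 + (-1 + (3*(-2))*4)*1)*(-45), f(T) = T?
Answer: 105299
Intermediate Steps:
z = 1350 (z = (-5 + (-1 - 6*4)*1)*(-45) = (-5 + (-1 - 24)*1)*(-45) = (-5 - 25*1)*(-45) = (-5 - 25)*(-45) = -30*(-45) = 1350)
(-1321 + z)*(3565 + f(66)) = (-1321 + 1350)*(3565 + 66) = 29*3631 = 105299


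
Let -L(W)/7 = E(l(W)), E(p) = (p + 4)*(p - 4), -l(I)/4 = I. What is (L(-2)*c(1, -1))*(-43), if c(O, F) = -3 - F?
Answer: -28896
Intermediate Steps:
l(I) = -4*I
E(p) = (-4 + p)*(4 + p) (E(p) = (4 + p)*(-4 + p) = (-4 + p)*(4 + p))
L(W) = 112 - 112*W**2 (L(W) = -7*(-16 + (-4*W)**2) = -7*(-16 + 16*W**2) = 112 - 112*W**2)
(L(-2)*c(1, -1))*(-43) = ((112 - 112*(-2)**2)*(-3 - 1*(-1)))*(-43) = ((112 - 112*4)*(-3 + 1))*(-43) = ((112 - 448)*(-2))*(-43) = -336*(-2)*(-43) = 672*(-43) = -28896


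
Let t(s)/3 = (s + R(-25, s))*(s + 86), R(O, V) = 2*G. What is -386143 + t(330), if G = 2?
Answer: 30689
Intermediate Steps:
R(O, V) = 4 (R(O, V) = 2*2 = 4)
t(s) = 3*(4 + s)*(86 + s) (t(s) = 3*((s + 4)*(s + 86)) = 3*((4 + s)*(86 + s)) = 3*(4 + s)*(86 + s))
-386143 + t(330) = -386143 + (1032 + 3*330**2 + 270*330) = -386143 + (1032 + 3*108900 + 89100) = -386143 + (1032 + 326700 + 89100) = -386143 + 416832 = 30689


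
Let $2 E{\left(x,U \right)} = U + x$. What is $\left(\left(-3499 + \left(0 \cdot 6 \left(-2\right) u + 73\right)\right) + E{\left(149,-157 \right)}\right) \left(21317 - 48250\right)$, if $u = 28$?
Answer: $92380190$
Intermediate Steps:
$E{\left(x,U \right)} = \frac{U}{2} + \frac{x}{2}$ ($E{\left(x,U \right)} = \frac{U + x}{2} = \frac{U}{2} + \frac{x}{2}$)
$\left(\left(-3499 + \left(0 \cdot 6 \left(-2\right) u + 73\right)\right) + E{\left(149,-157 \right)}\right) \left(21317 - 48250\right) = \left(\left(-3499 + \left(0 \cdot 6 \left(-2\right) 28 + 73\right)\right) + \left(\frac{1}{2} \left(-157\right) + \frac{1}{2} \cdot 149\right)\right) \left(21317 - 48250\right) = \left(\left(-3499 + \left(0 \left(-2\right) 28 + 73\right)\right) + \left(- \frac{157}{2} + \frac{149}{2}\right)\right) \left(-26933\right) = \left(\left(-3499 + \left(0 \cdot 28 + 73\right)\right) - 4\right) \left(-26933\right) = \left(\left(-3499 + \left(0 + 73\right)\right) - 4\right) \left(-26933\right) = \left(\left(-3499 + 73\right) - 4\right) \left(-26933\right) = \left(-3426 - 4\right) \left(-26933\right) = \left(-3430\right) \left(-26933\right) = 92380190$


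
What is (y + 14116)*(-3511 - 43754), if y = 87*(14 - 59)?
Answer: -482150265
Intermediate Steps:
y = -3915 (y = 87*(-45) = -3915)
(y + 14116)*(-3511 - 43754) = (-3915 + 14116)*(-3511 - 43754) = 10201*(-47265) = -482150265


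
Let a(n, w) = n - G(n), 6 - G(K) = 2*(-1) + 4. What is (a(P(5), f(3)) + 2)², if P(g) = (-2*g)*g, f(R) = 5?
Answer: 2704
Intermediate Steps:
G(K) = 4 (G(K) = 6 - (2*(-1) + 4) = 6 - (-2 + 4) = 6 - 1*2 = 6 - 2 = 4)
P(g) = -2*g²
a(n, w) = -4 + n (a(n, w) = n - 1*4 = n - 4 = -4 + n)
(a(P(5), f(3)) + 2)² = ((-4 - 2*5²) + 2)² = ((-4 - 2*25) + 2)² = ((-4 - 50) + 2)² = (-54 + 2)² = (-52)² = 2704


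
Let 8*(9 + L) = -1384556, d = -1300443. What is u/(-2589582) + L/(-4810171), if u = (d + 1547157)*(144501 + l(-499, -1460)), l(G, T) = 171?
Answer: -57229032930482327/4152110746174 ≈ -13783.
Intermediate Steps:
u = 35692607808 (u = (-1300443 + 1547157)*(144501 + 171) = 246714*144672 = 35692607808)
L = -346157/2 (L = -9 + (1/8)*(-1384556) = -9 - 346139/2 = -346157/2 ≈ -1.7308e+5)
u/(-2589582) + L/(-4810171) = 35692607808/(-2589582) - 346157/2/(-4810171) = 35692607808*(-1/2589582) - 346157/2*(-1/4810171) = -5948767968/431597 + 346157/9620342 = -57229032930482327/4152110746174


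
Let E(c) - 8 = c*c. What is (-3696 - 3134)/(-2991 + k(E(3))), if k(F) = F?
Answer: 3415/1487 ≈ 2.2966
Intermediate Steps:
E(c) = 8 + c² (E(c) = 8 + c*c = 8 + c²)
(-3696 - 3134)/(-2991 + k(E(3))) = (-3696 - 3134)/(-2991 + (8 + 3²)) = -6830/(-2991 + (8 + 9)) = -6830/(-2991 + 17) = -6830/(-2974) = -6830*(-1/2974) = 3415/1487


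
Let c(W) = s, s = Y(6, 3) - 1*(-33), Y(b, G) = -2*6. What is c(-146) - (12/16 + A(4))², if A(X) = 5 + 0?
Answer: -193/16 ≈ -12.063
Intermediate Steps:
Y(b, G) = -12
A(X) = 5
s = 21 (s = -12 - 1*(-33) = -12 + 33 = 21)
c(W) = 21
c(-146) - (12/16 + A(4))² = 21 - (12/16 + 5)² = 21 - (12*(1/16) + 5)² = 21 - (¾ + 5)² = 21 - (23/4)² = 21 - 1*529/16 = 21 - 529/16 = -193/16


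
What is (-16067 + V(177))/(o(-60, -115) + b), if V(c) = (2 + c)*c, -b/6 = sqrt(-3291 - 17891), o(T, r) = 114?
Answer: 148352/64629 + 7808*I*sqrt(21182)/64629 ≈ 2.2954 + 17.583*I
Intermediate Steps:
b = -6*I*sqrt(21182) (b = -6*sqrt(-3291 - 17891) = -6*I*sqrt(21182) ≈ -873.24*I)
V(c) = c*(2 + c)
(-16067 + V(177))/(o(-60, -115) + b) = (-16067 + 177*(2 + 177))/(114 - 6*I*sqrt(21182)) = (-16067 + 177*179)/(114 - 6*I*sqrt(21182)) = (-16067 + 31683)/(114 - 6*I*sqrt(21182)) = 15616/(114 - 6*I*sqrt(21182))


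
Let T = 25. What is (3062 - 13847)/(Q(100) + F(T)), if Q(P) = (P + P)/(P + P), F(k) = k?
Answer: -10785/26 ≈ -414.81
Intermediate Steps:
Q(P) = 1 (Q(P) = (2*P)/((2*P)) = (2*P)*(1/(2*P)) = 1)
(3062 - 13847)/(Q(100) + F(T)) = (3062 - 13847)/(1 + 25) = -10785/26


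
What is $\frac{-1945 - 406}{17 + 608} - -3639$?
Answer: $\frac{2272024}{625} \approx 3635.2$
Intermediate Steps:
$\frac{-1945 - 406}{17 + 608} - -3639 = - \frac{2351}{625} + 3639 = \frac{2272024}{625}$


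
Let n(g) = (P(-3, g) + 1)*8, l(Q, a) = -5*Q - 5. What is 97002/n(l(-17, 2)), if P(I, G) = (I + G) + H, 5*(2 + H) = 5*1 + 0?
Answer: 48501/308 ≈ 157.47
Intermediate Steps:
H = -1 (H = -2 + (5*1 + 0)/5 = -2 + (5 + 0)/5 = -2 + (⅕)*5 = -2 + 1 = -1)
l(Q, a) = -5 - 5*Q
P(I, G) = -1 + G + I (P(I, G) = (I + G) - 1 = (G + I) - 1 = -1 + G + I)
n(g) = -24 + 8*g (n(g) = ((-1 + g - 3) + 1)*8 = ((-4 + g) + 1)*8 = (-3 + g)*8 = -24 + 8*g)
97002/n(l(-17, 2)) = 97002/(-24 + 8*(-5 - 5*(-17))) = 97002/(-24 + 8*(-5 + 85)) = 97002/(-24 + 8*80) = 97002/(-24 + 640) = 97002/616 = 97002*(1/616) = 48501/308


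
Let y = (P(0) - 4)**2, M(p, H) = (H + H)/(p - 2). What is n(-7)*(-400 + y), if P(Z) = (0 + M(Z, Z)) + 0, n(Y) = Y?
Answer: 2688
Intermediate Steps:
M(p, H) = 2*H/(-2 + p) (M(p, H) = (2*H)/(-2 + p) = 2*H/(-2 + p))
P(Z) = 2*Z/(-2 + Z) (P(Z) = (0 + 2*Z/(-2 + Z)) + 0 = 2*Z/(-2 + Z) + 0 = 2*Z/(-2 + Z))
y = 16 (y = (2*0/(-2 + 0) - 4)**2 = (2*0/(-2) - 4)**2 = (2*0*(-1/2) - 4)**2 = (0 - 4)**2 = (-4)**2 = 16)
n(-7)*(-400 + y) = -7*(-400 + 16) = -7*(-384) = 2688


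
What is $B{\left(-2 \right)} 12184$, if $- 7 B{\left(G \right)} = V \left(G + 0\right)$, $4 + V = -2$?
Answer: $- \frac{146208}{7} \approx -20887.0$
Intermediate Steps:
$V = -6$ ($V = -4 - 2 = -6$)
$B{\left(G \right)} = \frac{6 G}{7}$ ($B{\left(G \right)} = - \frac{\left(-6\right) \left(G + 0\right)}{7} = - \frac{\left(-6\right) G}{7} = \frac{6 G}{7}$)
$B{\left(-2 \right)} 12184 = \frac{6}{7} \left(-2\right) 12184 = \left(- \frac{12}{7}\right) 12184 = - \frac{146208}{7}$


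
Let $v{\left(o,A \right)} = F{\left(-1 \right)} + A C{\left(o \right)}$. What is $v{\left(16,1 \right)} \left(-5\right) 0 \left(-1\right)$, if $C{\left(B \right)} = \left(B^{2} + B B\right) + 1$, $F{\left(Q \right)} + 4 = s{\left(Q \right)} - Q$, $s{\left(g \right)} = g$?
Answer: $0$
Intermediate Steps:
$F{\left(Q \right)} = -4$ ($F{\left(Q \right)} = -4 + \left(Q - Q\right) = -4 + 0 = -4$)
$C{\left(B \right)} = 1 + 2 B^{2}$ ($C{\left(B \right)} = \left(B^{2} + B^{2}\right) + 1 = 2 B^{2} + 1 = 1 + 2 B^{2}$)
$v{\left(o,A \right)} = -4 + A \left(1 + 2 o^{2}\right)$
$v{\left(16,1 \right)} \left(-5\right) 0 \left(-1\right) = \left(-4 + 1 \left(1 + 2 \cdot 16^{2}\right)\right) \left(-5\right) 0 \left(-1\right) = \left(-4 + 1 \left(1 + 2 \cdot 256\right)\right) 0 \left(-1\right) = \left(-4 + 1 \left(1 + 512\right)\right) 0 = \left(-4 + 1 \cdot 513\right) 0 = \left(-4 + 513\right) 0 = 509 \cdot 0 = 0$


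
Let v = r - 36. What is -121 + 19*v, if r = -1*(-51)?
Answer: 164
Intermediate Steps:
r = 51
v = 15 (v = 51 - 36 = 15)
-121 + 19*v = -121 + 19*15 = -121 + 285 = 164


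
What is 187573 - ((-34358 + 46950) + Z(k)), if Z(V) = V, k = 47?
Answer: 174934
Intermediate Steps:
187573 - ((-34358 + 46950) + Z(k)) = 187573 - ((-34358 + 46950) + 47) = 187573 - (12592 + 47) = 187573 - 1*12639 = 187573 - 12639 = 174934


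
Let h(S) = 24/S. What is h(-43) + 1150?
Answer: 49426/43 ≈ 1149.4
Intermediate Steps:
h(-43) + 1150 = 24/(-43) + 1150 = 24*(-1/43) + 1150 = -24/43 + 1150 = 49426/43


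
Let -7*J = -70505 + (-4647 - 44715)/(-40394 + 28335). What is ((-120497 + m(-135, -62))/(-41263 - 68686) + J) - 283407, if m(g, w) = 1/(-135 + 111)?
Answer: -8697772164225133/31820999784 ≈ -2.7333e+5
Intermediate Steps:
m(g, w) = -1/24 (m(g, w) = 1/(-24) = -1/24)
J = 121452919/12059 (J = -(-70505 + (-4647 - 44715)/(-40394 + 28335))/7 = -(-70505 - 49362/(-12059))/7 = -(-70505 - 49362*(-1/12059))/7 = -(-70505 + 49362/12059)/7 = -1/7*(-850170433/12059) = 121452919/12059 ≈ 10072.)
((-120497 + m(-135, -62))/(-41263 - 68686) + J) - 283407 = ((-120497 - 1/24)/(-41263 - 68686) + 121452919/12059) - 283407 = (-2891929/24/(-109949) + 121452919/12059) - 283407 = (-2891929/24*(-1/109949) + 121452919/12059) - 283407 = (2891929/2638776 + 121452919/12059) - 283407 = 320521921558955/31820999784 - 283407 = -8697772164225133/31820999784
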